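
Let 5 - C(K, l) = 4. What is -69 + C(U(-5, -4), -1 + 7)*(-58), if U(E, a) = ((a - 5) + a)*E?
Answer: -127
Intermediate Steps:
U(E, a) = E*(-5 + 2*a) (U(E, a) = ((-5 + a) + a)*E = (-5 + 2*a)*E = E*(-5 + 2*a))
C(K, l) = 1 (C(K, l) = 5 - 1*4 = 5 - 4 = 1)
-69 + C(U(-5, -4), -1 + 7)*(-58) = -69 + 1*(-58) = -69 - 58 = -127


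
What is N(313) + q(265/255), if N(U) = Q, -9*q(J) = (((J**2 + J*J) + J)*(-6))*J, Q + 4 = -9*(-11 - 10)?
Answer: 74503331/397953 ≈ 187.22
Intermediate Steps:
Q = 185 (Q = -4 - 9*(-11 - 10) = -4 - 9*(-21) = -4 - 1*(-189) = -4 + 189 = 185)
q(J) = -J*(-12*J**2 - 6*J)/9 (q(J) = -((J**2 + J*J) + J)*(-6)*J/9 = -((J**2 + J**2) + J)*(-6)*J/9 = -(2*J**2 + J)*(-6)*J/9 = -(J + 2*J**2)*(-6)*J/9 = -(-12*J**2 - 6*J)*J/9 = -J*(-12*J**2 - 6*J)/9)
N(U) = 185
N(313) + q(265/255) = 185 + 2*(265/255)**2*(1 + 2*(265/255))/3 = 185 + 2*(265*(1/255))**2*(1 + 2*(265*(1/255)))/3 = 185 + 2*(53/51)**2*(1 + 2*(53/51))/3 = 185 + (2/3)*(2809/2601)*(1 + 106/51) = 185 + (2/3)*(2809/2601)*(157/51) = 185 + 882026/397953 = 74503331/397953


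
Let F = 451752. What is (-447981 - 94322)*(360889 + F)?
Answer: -440697652223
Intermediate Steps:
(-447981 - 94322)*(360889 + F) = (-447981 - 94322)*(360889 + 451752) = -542303*812641 = -440697652223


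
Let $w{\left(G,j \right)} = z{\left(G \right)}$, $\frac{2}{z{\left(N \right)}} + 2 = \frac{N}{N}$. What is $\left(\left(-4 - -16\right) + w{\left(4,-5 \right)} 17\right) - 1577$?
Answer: $-1599$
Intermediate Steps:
$z{\left(N \right)} = -2$ ($z{\left(N \right)} = \frac{2}{-2 + \frac{N}{N}} = \frac{2}{-2 + 1} = \frac{2}{-1} = 2 \left(-1\right) = -2$)
$w{\left(G,j \right)} = -2$
$\left(\left(-4 - -16\right) + w{\left(4,-5 \right)} 17\right) - 1577 = \left(\left(-4 - -16\right) - 34\right) - 1577 = \left(\left(-4 + 16\right) - 34\right) - 1577 = \left(12 - 34\right) - 1577 = -22 - 1577 = -1599$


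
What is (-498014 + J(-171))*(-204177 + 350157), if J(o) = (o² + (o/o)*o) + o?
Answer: -68481407700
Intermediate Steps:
J(o) = o² + 2*o (J(o) = (o² + 1*o) + o = (o² + o) + o = (o + o²) + o = o² + 2*o)
(-498014 + J(-171))*(-204177 + 350157) = (-498014 - 171*(2 - 171))*(-204177 + 350157) = (-498014 - 171*(-169))*145980 = (-498014 + 28899)*145980 = -469115*145980 = -68481407700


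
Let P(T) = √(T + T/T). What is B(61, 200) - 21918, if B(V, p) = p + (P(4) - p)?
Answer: -21918 + √5 ≈ -21916.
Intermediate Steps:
P(T) = √(1 + T) (P(T) = √(T + 1) = √(1 + T))
B(V, p) = √5 (B(V, p) = p + (√(1 + 4) - p) = p + (√5 - p) = √5)
B(61, 200) - 21918 = √5 - 21918 = -21918 + √5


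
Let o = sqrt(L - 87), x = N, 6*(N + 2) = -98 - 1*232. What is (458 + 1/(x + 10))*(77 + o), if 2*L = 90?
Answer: 1657425/47 + 21525*I*sqrt(42)/47 ≈ 35264.0 + 2968.0*I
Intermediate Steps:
L = 45 (L = (1/2)*90 = 45)
N = -57 (N = -2 + (-98 - 1*232)/6 = -2 + (-98 - 232)/6 = -2 + (1/6)*(-330) = -2 - 55 = -57)
x = -57
o = I*sqrt(42) (o = sqrt(45 - 87) = sqrt(-42) = I*sqrt(42) ≈ 6.4807*I)
(458 + 1/(x + 10))*(77 + o) = (458 + 1/(-57 + 10))*(77 + I*sqrt(42)) = (458 + 1/(-47))*(77 + I*sqrt(42)) = (458 - 1/47)*(77 + I*sqrt(42)) = 21525*(77 + I*sqrt(42))/47 = 1657425/47 + 21525*I*sqrt(42)/47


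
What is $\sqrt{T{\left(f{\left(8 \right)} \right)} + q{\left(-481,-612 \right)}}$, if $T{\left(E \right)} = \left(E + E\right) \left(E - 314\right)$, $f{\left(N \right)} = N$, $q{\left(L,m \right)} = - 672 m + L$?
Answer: $\sqrt{405887} \approx 637.09$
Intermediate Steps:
$q{\left(L,m \right)} = L - 672 m$
$T{\left(E \right)} = 2 E \left(-314 + E\right)$
$\sqrt{T{\left(f{\left(8 \right)} \right)} + q{\left(-481,-612 \right)}} = \sqrt{2 \cdot 8 \left(-314 + 8\right) - -410783} = \sqrt{2 \cdot 8 \left(-306\right) + \left(-481 + 411264\right)} = \sqrt{-4896 + 410783} = \sqrt{405887}$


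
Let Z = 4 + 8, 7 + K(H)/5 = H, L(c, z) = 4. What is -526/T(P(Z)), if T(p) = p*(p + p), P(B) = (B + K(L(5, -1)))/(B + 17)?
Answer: -221183/9 ≈ -24576.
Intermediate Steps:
K(H) = -35 + 5*H
Z = 12
P(B) = (-15 + B)/(17 + B) (P(B) = (B + (-35 + 5*4))/(B + 17) = (B + (-35 + 20))/(17 + B) = (B - 15)/(17 + B) = (-15 + B)/(17 + B))
T(p) = 2*p² (T(p) = p*(2*p) = 2*p²)
-526/T(P(Z)) = -526*(17 + 12)²/(2*(-15 + 12)²) = -526/(2*(-3/29)²) = -526/(2*(9/841)) = -526/18/841 = -526*841/18 = -221183/9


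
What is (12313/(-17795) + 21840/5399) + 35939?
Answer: 3453168957408/96075205 ≈ 35942.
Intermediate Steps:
(12313/(-17795) + 21840/5399) + 35939 = (12313*(-1/17795) + 21840*(1/5399)) + 35939 = (-12313/17795 + 21840/5399) + 35939 = 322164913/96075205 + 35939 = 3453168957408/96075205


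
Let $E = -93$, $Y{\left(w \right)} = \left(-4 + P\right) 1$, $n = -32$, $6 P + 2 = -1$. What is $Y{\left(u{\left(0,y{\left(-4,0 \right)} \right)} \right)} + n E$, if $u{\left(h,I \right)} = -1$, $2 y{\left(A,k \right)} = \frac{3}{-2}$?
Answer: $\frac{5943}{2} \approx 2971.5$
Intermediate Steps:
$P = - \frac{1}{2}$ ($P = - \frac{1}{3} + \frac{1}{6} \left(-1\right) = - \frac{1}{3} - \frac{1}{6} = - \frac{1}{2} \approx -0.5$)
$y{\left(A,k \right)} = - \frac{3}{4}$ ($y{\left(A,k \right)} = \frac{3 \frac{1}{-2}}{2} = \frac{3 \left(- \frac{1}{2}\right)}{2} = \frac{1}{2} \left(- \frac{3}{2}\right) = - \frac{3}{4}$)
$Y{\left(w \right)} = - \frac{9}{2}$ ($Y{\left(w \right)} = \left(-4 - \frac{1}{2}\right) 1 = \left(- \frac{9}{2}\right) 1 = - \frac{9}{2}$)
$Y{\left(u{\left(0,y{\left(-4,0 \right)} \right)} \right)} + n E = - \frac{9}{2} - -2976 = - \frac{9}{2} + 2976 = \frac{5943}{2}$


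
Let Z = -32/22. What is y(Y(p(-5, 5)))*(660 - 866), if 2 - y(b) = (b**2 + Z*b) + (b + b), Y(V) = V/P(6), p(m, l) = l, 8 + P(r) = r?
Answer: 13081/22 ≈ 594.59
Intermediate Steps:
P(r) = -8 + r
Z = -16/11 (Z = -32*1/22 = -16/11 ≈ -1.4545)
Y(V) = -V/2 (Y(V) = V/(-8 + 6) = V/(-2) = V*(-1/2) = -V/2)
y(b) = 2 - b**2 - 6*b/11 (y(b) = 2 - ((b**2 - 16*b/11) + (b + b)) = 2 - ((b**2 - 16*b/11) + 2*b) = 2 - (b**2 + 6*b/11) = 2 + (-b**2 - 6*b/11) = 2 - b**2 - 6*b/11)
y(Y(p(-5, 5)))*(660 - 866) = (2 - (-1/2*5)**2 - (-3)*5/11)*(660 - 866) = (2 - (-5/2)**2 - 6/11*(-5/2))*(-206) = (2 - 1*25/4 + 15/11)*(-206) = (2 - 25/4 + 15/11)*(-206) = -127/44*(-206) = 13081/22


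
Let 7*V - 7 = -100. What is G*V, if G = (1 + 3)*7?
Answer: -372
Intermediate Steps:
G = 28 (G = 4*7 = 28)
V = -93/7 (V = 1 + (⅐)*(-100) = 1 - 100/7 = -93/7 ≈ -13.286)
G*V = 28*(-93/7) = -372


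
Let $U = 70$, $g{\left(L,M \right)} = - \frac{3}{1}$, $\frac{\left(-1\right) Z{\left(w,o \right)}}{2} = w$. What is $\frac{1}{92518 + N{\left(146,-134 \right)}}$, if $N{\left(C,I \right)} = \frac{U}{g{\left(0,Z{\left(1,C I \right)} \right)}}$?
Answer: $\frac{3}{277484} \approx 1.0811 \cdot 10^{-5}$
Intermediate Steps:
$Z{\left(w,o \right)} = - 2 w$
$g{\left(L,M \right)} = -3$ ($g{\left(L,M \right)} = \left(-3\right) 1 = -3$)
$N{\left(C,I \right)} = - \frac{70}{3}$ ($N{\left(C,I \right)} = \frac{70}{-3} = 70 \left(- \frac{1}{3}\right) = - \frac{70}{3}$)
$\frac{1}{92518 + N{\left(146,-134 \right)}} = \frac{1}{92518 - \frac{70}{3}} = \frac{1}{\frac{277484}{3}} = \frac{3}{277484}$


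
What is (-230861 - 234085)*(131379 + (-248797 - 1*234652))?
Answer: 163693538220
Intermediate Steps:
(-230861 - 234085)*(131379 + (-248797 - 1*234652)) = -464946*(131379 + (-248797 - 234652)) = -464946*(131379 - 483449) = -464946*(-352070) = 163693538220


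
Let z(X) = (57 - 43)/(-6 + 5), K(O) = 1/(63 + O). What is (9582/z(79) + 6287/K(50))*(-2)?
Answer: -9936452/7 ≈ -1.4195e+6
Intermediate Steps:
z(X) = -14 (z(X) = 14/(-1) = 14*(-1) = -14)
(9582/z(79) + 6287/K(50))*(-2) = (9582/(-14) + 6287/(1/(63 + 50)))*(-2) = (9582*(-1/14) + 6287/(1/113))*(-2) = (-4791/7 + 6287/(1/113))*(-2) = (-4791/7 + 6287*113)*(-2) = (-4791/7 + 710431)*(-2) = (4968226/7)*(-2) = -9936452/7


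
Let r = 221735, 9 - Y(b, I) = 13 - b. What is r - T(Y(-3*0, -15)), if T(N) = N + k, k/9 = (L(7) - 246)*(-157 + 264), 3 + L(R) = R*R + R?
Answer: 407598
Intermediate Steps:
L(R) = -3 + R + R² (L(R) = -3 + (R*R + R) = -3 + (R² + R) = -3 + (R + R²) = -3 + R + R²)
k = -185859 (k = 9*(((-3 + 7 + 7²) - 246)*(-157 + 264)) = 9*(((-3 + 7 + 49) - 246)*107) = 9*((53 - 246)*107) = 9*(-193*107) = 9*(-20651) = -185859)
Y(b, I) = -4 + b (Y(b, I) = 9 - (13 - b) = 9 + (-13 + b) = -4 + b)
T(N) = -185859 + N (T(N) = N - 185859 = -185859 + N)
r - T(Y(-3*0, -15)) = 221735 - (-185859 + (-4 - 3*0)) = 221735 - (-185859 + (-4 + 0)) = 221735 - (-185859 - 4) = 221735 - 1*(-185863) = 221735 + 185863 = 407598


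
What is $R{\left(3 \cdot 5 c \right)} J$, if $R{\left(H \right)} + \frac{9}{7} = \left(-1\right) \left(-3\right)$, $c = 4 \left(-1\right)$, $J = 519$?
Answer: $\frac{6228}{7} \approx 889.71$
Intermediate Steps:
$c = -4$
$R{\left(H \right)} = \frac{12}{7}$ ($R{\left(H \right)} = - \frac{9}{7} - -3 = - \frac{9}{7} + 3 = \frac{12}{7}$)
$R{\left(3 \cdot 5 c \right)} J = \frac{12}{7} \cdot 519 = \frac{6228}{7}$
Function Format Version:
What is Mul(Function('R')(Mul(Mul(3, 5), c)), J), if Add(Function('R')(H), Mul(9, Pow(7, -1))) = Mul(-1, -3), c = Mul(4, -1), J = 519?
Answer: Rational(6228, 7) ≈ 889.71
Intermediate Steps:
c = -4
Function('R')(H) = Rational(12, 7) (Function('R')(H) = Add(Rational(-9, 7), Mul(-1, -3)) = Add(Rational(-9, 7), 3) = Rational(12, 7))
Mul(Function('R')(Mul(Mul(3, 5), c)), J) = Mul(Rational(12, 7), 519) = Rational(6228, 7)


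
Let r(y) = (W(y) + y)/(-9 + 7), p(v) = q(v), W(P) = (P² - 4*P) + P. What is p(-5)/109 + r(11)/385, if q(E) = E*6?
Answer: -3081/7630 ≈ -0.40380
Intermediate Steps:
W(P) = P² - 3*P
q(E) = 6*E
p(v) = 6*v
r(y) = -y/2 - y*(-3 + y)/2 (r(y) = (y*(-3 + y) + y)/(-9 + 7) = (y + y*(-3 + y))/(-2) = (y + y*(-3 + y))*(-½) = -y/2 - y*(-3 + y)/2)
p(-5)/109 + r(11)/385 = (6*(-5))/109 + ((½)*11*(2 - 1*11))/385 = -30*1/109 + ((½)*11*(2 - 11))*(1/385) = -30/109 + ((½)*11*(-9))*(1/385) = -30/109 - 99/2*1/385 = -30/109 - 9/70 = -3081/7630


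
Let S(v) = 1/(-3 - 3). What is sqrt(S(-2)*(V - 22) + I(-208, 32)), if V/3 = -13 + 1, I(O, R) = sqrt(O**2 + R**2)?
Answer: sqrt(87 + 144*sqrt(173))/3 ≈ 14.836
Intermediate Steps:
S(v) = -1/6 (S(v) = 1/(-6) = -1/6)
V = -36 (V = 3*(-13 + 1) = 3*(-12) = -36)
sqrt(S(-2)*(V - 22) + I(-208, 32)) = sqrt(-(-36 - 22)/6 + sqrt((-208)**2 + 32**2)) = sqrt(-1/6*(-58) + sqrt(43264 + 1024)) = sqrt(29/3 + sqrt(44288)) = sqrt(29/3 + 16*sqrt(173))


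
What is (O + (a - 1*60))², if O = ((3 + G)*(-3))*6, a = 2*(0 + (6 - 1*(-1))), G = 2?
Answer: 18496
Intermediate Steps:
a = 14 (a = 2*(0 + (6 + 1)) = 2*(0 + 7) = 2*7 = 14)
O = -90 (O = ((3 + 2)*(-3))*6 = (5*(-3))*6 = -15*6 = -90)
(O + (a - 1*60))² = (-90 + (14 - 1*60))² = (-90 + (14 - 60))² = (-90 - 46)² = (-136)² = 18496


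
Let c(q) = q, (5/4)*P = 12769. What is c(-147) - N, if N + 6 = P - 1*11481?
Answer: 5624/5 ≈ 1124.8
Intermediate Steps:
P = 51076/5 (P = (⅘)*12769 = 51076/5 ≈ 10215.)
N = -6359/5 (N = -6 + (51076/5 - 1*11481) = -6 + (51076/5 - 11481) = -6 - 6329/5 = -6359/5 ≈ -1271.8)
c(-147) - N = -147 - 1*(-6359/5) = -147 + 6359/5 = 5624/5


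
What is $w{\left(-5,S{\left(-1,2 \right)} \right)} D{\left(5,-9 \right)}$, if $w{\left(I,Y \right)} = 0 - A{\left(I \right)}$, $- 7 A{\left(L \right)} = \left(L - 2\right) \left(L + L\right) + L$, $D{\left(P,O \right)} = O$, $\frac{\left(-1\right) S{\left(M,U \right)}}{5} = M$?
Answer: $- \frac{585}{7} \approx -83.571$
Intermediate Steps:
$S{\left(M,U \right)} = - 5 M$
$A{\left(L \right)} = - \frac{L}{7} - \frac{2 L \left(-2 + L\right)}{7}$ ($A{\left(L \right)} = - \frac{\left(L - 2\right) \left(L + L\right) + L}{7} = - \frac{\left(-2 + L\right) 2 L + L}{7} = - \frac{2 L \left(-2 + L\right) + L}{7} = - \frac{L + 2 L \left(-2 + L\right)}{7} = - \frac{L}{7} - \frac{2 L \left(-2 + L\right)}{7}$)
$w{\left(I,Y \right)} = - \frac{I \left(3 - 2 I\right)}{7}$ ($w{\left(I,Y \right)} = 0 - \frac{I \left(3 - 2 I\right)}{7} = - \frac{I \left(3 - 2 I\right)}{7}$)
$w{\left(-5,S{\left(-1,2 \right)} \right)} D{\left(5,-9 \right)} = \frac{1}{7} \left(-5\right) \left(-3 + 2 \left(-5\right)\right) \left(-9\right) = \frac{1}{7} \left(-5\right) \left(-3 - 10\right) \left(-9\right) = \frac{1}{7} \left(-5\right) \left(-13\right) \left(-9\right) = \frac{65}{7} \left(-9\right) = - \frac{585}{7}$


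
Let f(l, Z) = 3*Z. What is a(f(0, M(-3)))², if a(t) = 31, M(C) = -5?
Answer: 961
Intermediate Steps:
a(f(0, M(-3)))² = 31² = 961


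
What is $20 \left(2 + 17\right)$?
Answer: $380$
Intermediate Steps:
$20 \left(2 + 17\right) = 20 \cdot 19 = 380$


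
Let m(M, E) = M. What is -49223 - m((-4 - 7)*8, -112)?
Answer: -49135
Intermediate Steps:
-49223 - m((-4 - 7)*8, -112) = -49223 - (-4 - 7)*8 = -49223 - (-11)*8 = -49223 - 1*(-88) = -49223 + 88 = -49135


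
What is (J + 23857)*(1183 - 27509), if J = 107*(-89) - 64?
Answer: -375672020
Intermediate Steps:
J = -9587 (J = -9523 - 64 = -9587)
(J + 23857)*(1183 - 27509) = (-9587 + 23857)*(1183 - 27509) = 14270*(-26326) = -375672020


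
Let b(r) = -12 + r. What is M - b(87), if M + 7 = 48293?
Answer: 48211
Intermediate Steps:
M = 48286 (M = -7 + 48293 = 48286)
M - b(87) = 48286 - (-12 + 87) = 48286 - 1*75 = 48286 - 75 = 48211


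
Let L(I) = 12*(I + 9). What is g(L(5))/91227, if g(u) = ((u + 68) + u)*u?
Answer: 22624/30409 ≈ 0.74399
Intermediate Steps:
L(I) = 108 + 12*I (L(I) = 12*(9 + I) = 108 + 12*I)
g(u) = u*(68 + 2*u) (g(u) = ((68 + u) + u)*u = (68 + 2*u)*u = u*(68 + 2*u))
g(L(5))/91227 = (2*(108 + 12*5)*(34 + (108 + 12*5)))/91227 = (2*(108 + 60)*(34 + (108 + 60)))*(1/91227) = (2*168*(34 + 168))*(1/91227) = (2*168*202)*(1/91227) = 67872*(1/91227) = 22624/30409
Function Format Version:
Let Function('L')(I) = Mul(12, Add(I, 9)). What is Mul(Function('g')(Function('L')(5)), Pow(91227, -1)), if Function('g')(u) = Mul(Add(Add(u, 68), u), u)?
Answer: Rational(22624, 30409) ≈ 0.74399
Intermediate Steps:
Function('L')(I) = Add(108, Mul(12, I)) (Function('L')(I) = Mul(12, Add(9, I)) = Add(108, Mul(12, I)))
Function('g')(u) = Mul(u, Add(68, Mul(2, u))) (Function('g')(u) = Mul(Add(Add(68, u), u), u) = Mul(Add(68, Mul(2, u)), u) = Mul(u, Add(68, Mul(2, u))))
Mul(Function('g')(Function('L')(5)), Pow(91227, -1)) = Mul(Mul(2, Add(108, Mul(12, 5)), Add(34, Add(108, Mul(12, 5)))), Pow(91227, -1)) = Mul(Mul(2, Add(108, 60), Add(34, Add(108, 60))), Rational(1, 91227)) = Mul(Mul(2, 168, Add(34, 168)), Rational(1, 91227)) = Mul(Mul(2, 168, 202), Rational(1, 91227)) = Mul(67872, Rational(1, 91227)) = Rational(22624, 30409)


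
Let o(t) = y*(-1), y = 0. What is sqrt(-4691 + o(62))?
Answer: I*sqrt(4691) ≈ 68.491*I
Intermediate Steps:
o(t) = 0 (o(t) = 0*(-1) = 0)
sqrt(-4691 + o(62)) = sqrt(-4691 + 0) = sqrt(-4691) = I*sqrt(4691)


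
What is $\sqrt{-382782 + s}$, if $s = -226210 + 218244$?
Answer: $2 i \sqrt{97687} \approx 625.1 i$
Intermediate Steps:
$s = -7966$
$\sqrt{-382782 + s} = \sqrt{-382782 - 7966} = \sqrt{-390748} = 2 i \sqrt{97687}$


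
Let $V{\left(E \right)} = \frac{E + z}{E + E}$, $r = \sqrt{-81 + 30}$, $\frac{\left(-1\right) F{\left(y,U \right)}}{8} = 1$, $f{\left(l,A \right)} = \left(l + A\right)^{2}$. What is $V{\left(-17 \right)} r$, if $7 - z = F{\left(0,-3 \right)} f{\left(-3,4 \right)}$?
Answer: $\frac{i \sqrt{51}}{17} \approx 0.42008 i$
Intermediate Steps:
$f{\left(l,A \right)} = \left(A + l\right)^{2}$
$F{\left(y,U \right)} = -8$ ($F{\left(y,U \right)} = \left(-8\right) 1 = -8$)
$r = i \sqrt{51}$ ($r = \sqrt{-51} = i \sqrt{51} \approx 7.1414 i$)
$z = 15$ ($z = 7 - - 8 \left(4 - 3\right)^{2} = 7 - - 8 \cdot 1^{2} = 7 - \left(-8\right) 1 = 7 - -8 = 7 + 8 = 15$)
$V{\left(E \right)} = \frac{15 + E}{2 E}$ ($V{\left(E \right)} = \frac{E + 15}{E + E} = \frac{15 + E}{2 E}$)
$V{\left(-17 \right)} r = \frac{15 - 17}{2 \left(-17\right)} i \sqrt{51} = \frac{1}{2} \left(- \frac{1}{17}\right) \left(-2\right) i \sqrt{51} = \frac{i \sqrt{51}}{17}$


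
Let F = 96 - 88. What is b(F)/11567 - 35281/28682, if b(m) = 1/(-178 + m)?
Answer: -17344058568/14099999495 ≈ -1.2301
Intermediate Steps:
F = 8
b(F)/11567 - 35281/28682 = 1/((-178 + 8)*11567) - 35281/28682 = (1/11567)/(-170) - 35281*1/28682 = -1/170*1/11567 - 35281/28682 = -1/1966390 - 35281/28682 = -17344058568/14099999495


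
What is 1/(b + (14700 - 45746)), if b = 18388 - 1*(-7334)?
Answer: -1/5324 ≈ -0.00018783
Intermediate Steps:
b = 25722 (b = 18388 + 7334 = 25722)
1/(b + (14700 - 45746)) = 1/(25722 + (14700 - 45746)) = 1/(25722 - 31046) = 1/(-5324) = -1/5324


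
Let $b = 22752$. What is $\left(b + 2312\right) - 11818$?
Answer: $13246$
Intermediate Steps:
$\left(b + 2312\right) - 11818 = \left(22752 + 2312\right) - 11818 = 25064 - 11818 = 13246$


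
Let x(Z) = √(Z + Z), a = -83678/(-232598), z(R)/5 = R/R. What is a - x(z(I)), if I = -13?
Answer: 41839/116299 - √10 ≈ -2.8025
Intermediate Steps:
z(R) = 5 (z(R) = 5*(R/R) = 5*1 = 5)
a = 41839/116299 (a = -83678*(-1/232598) = 41839/116299 ≈ 0.35975)
x(Z) = √2*√Z (x(Z) = √(2*Z) = √2*√Z)
a - x(z(I)) = 41839/116299 - √2*√5 = 41839/116299 - √10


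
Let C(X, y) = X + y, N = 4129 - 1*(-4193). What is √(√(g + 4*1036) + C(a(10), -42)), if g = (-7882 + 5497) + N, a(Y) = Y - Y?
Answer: √(-42 + √10081) ≈ 7.6423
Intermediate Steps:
N = 8322 (N = 4129 + 4193 = 8322)
a(Y) = 0
g = 5937 (g = (-7882 + 5497) + 8322 = -2385 + 8322 = 5937)
√(√(g + 4*1036) + C(a(10), -42)) = √(√(5937 + 4*1036) + (0 - 42)) = √(√(5937 + 4144) - 42) = √(√10081 - 42) = √(-42 + √10081)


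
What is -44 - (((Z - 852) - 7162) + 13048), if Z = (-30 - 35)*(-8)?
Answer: -5598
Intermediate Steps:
Z = 520 (Z = -65*(-8) = 520)
-44 - (((Z - 852) - 7162) + 13048) = -44 - (((520 - 852) - 7162) + 13048) = -44 - ((-332 - 7162) + 13048) = -44 - (-7494 + 13048) = -44 - 1*5554 = -44 - 5554 = -5598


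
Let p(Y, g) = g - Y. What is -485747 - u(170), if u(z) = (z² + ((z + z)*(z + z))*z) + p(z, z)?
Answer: -20166647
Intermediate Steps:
u(z) = z² + 4*z³ (u(z) = (z² + ((z + z)*(z + z))*z) + (z - z) = (z² + ((2*z)*(2*z))*z) + 0 = (z² + (4*z²)*z) + 0 = (z² + 4*z³) + 0 = z² + 4*z³)
-485747 - u(170) = -485747 - 170²*(1 + 4*170) = -485747 - 28900*(1 + 680) = -485747 - 28900*681 = -485747 - 1*19680900 = -485747 - 19680900 = -20166647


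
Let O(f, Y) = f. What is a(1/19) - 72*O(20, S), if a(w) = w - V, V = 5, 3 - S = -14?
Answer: -27454/19 ≈ -1444.9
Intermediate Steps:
S = 17 (S = 3 - 1*(-14) = 3 + 14 = 17)
a(w) = -5 + w (a(w) = w - 1*5 = w - 5 = -5 + w)
a(1/19) - 72*O(20, S) = (-5 + 1/19) - 72*20 = (-5 + 1/19) - 1440 = -94/19 - 1440 = -27454/19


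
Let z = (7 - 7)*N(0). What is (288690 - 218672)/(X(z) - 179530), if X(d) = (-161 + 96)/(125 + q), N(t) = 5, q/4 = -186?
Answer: -3333934/8548385 ≈ -0.39001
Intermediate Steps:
q = -744 (q = 4*(-186) = -744)
z = 0 (z = (7 - 7)*5 = 0*5 = 0)
X(d) = 65/619 (X(d) = (-161 + 96)/(125 - 744) = -65/(-619) = -65*(-1/619) = 65/619)
(288690 - 218672)/(X(z) - 179530) = (288690 - 218672)/(65/619 - 179530) = 70018/(-111129005/619) = 70018*(-619/111129005) = -3333934/8548385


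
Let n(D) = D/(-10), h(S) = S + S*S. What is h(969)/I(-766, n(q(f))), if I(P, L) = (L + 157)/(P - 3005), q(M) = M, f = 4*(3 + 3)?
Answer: -17722380150/773 ≈ -2.2927e+7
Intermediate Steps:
f = 24 (f = 4*6 = 24)
h(S) = S + S²
n(D) = -D/10 (n(D) = D*(-⅒) = -D/10)
I(P, L) = (157 + L)/(-3005 + P)
h(969)/I(-766, n(q(f))) = (969*(1 + 969))/(((157 - ⅒*24)/(-3005 - 766))) = (969*970)/(((157 - 12/5)/(-3771))) = 939930/((-1/3771*773/5)) = 939930/(-773/18855) = 939930*(-18855/773) = -17722380150/773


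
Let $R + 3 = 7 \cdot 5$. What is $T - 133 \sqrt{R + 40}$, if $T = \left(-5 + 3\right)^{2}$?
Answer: $4 - 798 \sqrt{2} \approx -1124.5$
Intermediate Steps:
$R = 32$ ($R = -3 + 7 \cdot 5 = -3 + 35 = 32$)
$T = 4$ ($T = \left(-2\right)^{2} = 4$)
$T - 133 \sqrt{R + 40} = 4 - 133 \sqrt{32 + 40} = 4 - 133 \sqrt{72} = 4 - 133 \cdot 6 \sqrt{2} = 4 - 798 \sqrt{2}$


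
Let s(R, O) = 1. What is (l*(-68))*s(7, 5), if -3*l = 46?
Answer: 3128/3 ≈ 1042.7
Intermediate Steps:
l = -46/3 (l = -⅓*46 = -46/3 ≈ -15.333)
(l*(-68))*s(7, 5) = -46/3*(-68)*1 = (3128/3)*1 = 3128/3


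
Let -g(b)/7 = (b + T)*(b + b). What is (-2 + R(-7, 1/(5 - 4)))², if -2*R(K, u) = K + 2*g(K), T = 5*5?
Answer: 12425625/4 ≈ 3.1064e+6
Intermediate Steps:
T = 25
g(b) = -14*b*(25 + b) (g(b) = -7*(b + 25)*(b + b) = -7*(25 + b)*2*b = -14*b*(25 + b))
R(K, u) = -K/2 + 14*K*(25 + K) (R(K, u) = -(K + 2*(-14*K*(25 + K)))/2 = -(K - 28*K*(25 + K))/2 = -K/2 + 14*K*(25 + K))
(-2 + R(-7, 1/(5 - 4)))² = (-2 + (½)*(-7)*(699 + 28*(-7)))² = (-2 + (½)*(-7)*(699 - 196))² = (-2 + (½)*(-7)*503)² = (-2 - 3521/2)² = (-3525/2)² = 12425625/4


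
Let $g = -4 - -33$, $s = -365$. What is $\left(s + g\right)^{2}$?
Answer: $112896$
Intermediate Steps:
$g = 29$ ($g = -4 + 33 = 29$)
$\left(s + g\right)^{2} = \left(-365 + 29\right)^{2} = \left(-336\right)^{2} = 112896$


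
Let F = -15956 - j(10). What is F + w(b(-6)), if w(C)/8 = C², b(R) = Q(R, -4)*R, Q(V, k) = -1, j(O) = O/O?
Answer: -15669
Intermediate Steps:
j(O) = 1
b(R) = -R
F = -15957 (F = -15956 - 1*1 = -15956 - 1 = -15957)
w(C) = 8*C²
F + w(b(-6)) = -15957 + 8*(-1*(-6))² = -15957 + 8*6² = -15957 + 8*36 = -15957 + 288 = -15669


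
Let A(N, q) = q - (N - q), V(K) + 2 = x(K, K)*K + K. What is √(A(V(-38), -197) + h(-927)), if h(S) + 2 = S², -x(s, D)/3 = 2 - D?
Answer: 7*√17437 ≈ 924.34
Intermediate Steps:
x(s, D) = -6 + 3*D (x(s, D) = -3*(2 - D) = -6 + 3*D)
V(K) = -2 + K + K*(-6 + 3*K) (V(K) = -2 + ((-6 + 3*K)*K + K) = -2 + (K*(-6 + 3*K) + K) = -2 + (K + K*(-6 + 3*K)) = -2 + K + K*(-6 + 3*K))
h(S) = -2 + S²
A(N, q) = -N + 2*q (A(N, q) = q + (q - N) = -N + 2*q)
√(A(V(-38), -197) + h(-927)) = √((-(-2 - 38 + 3*(-38)*(-2 - 38)) + 2*(-197)) + (-2 + (-927)²)) = √((-(-2 - 38 + 3*(-38)*(-40)) - 394) + (-2 + 859329)) = √((-(-2 - 38 + 4560) - 394) + 859327) = √((-1*4520 - 394) + 859327) = √((-4520 - 394) + 859327) = √(-4914 + 859327) = √854413 = 7*√17437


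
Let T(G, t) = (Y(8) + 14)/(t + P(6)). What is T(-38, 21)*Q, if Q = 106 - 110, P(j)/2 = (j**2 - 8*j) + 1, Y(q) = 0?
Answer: 56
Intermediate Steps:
P(j) = 2 - 16*j + 2*j**2 (P(j) = 2*((j**2 - 8*j) + 1) = 2*(1 + j**2 - 8*j) = 2 - 16*j + 2*j**2)
Q = -4
T(G, t) = 14/(-22 + t) (T(G, t) = (0 + 14)/(t + (2 - 16*6 + 2*6**2)) = 14/(t + (2 - 96 + 2*36)) = 14/(t + (2 - 96 + 72)) = 14/(t - 22) = 14/(-22 + t))
T(-38, 21)*Q = (14/(-22 + 21))*(-4) = (14/(-1))*(-4) = (14*(-1))*(-4) = -14*(-4) = 56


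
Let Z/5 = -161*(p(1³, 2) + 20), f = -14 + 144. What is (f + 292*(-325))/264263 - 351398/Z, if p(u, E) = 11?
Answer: 90496504324/6594683165 ≈ 13.723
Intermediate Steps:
f = 130
Z = -24955 (Z = 5*(-161*(11 + 20)) = 5*(-161*31) = 5*(-4991) = -24955)
(f + 292*(-325))/264263 - 351398/Z = (130 + 292*(-325))/264263 - 351398/(-24955) = (130 - 94900)*(1/264263) - 351398*(-1/24955) = -94770*1/264263 + 351398/24955 = -94770/264263 + 351398/24955 = 90496504324/6594683165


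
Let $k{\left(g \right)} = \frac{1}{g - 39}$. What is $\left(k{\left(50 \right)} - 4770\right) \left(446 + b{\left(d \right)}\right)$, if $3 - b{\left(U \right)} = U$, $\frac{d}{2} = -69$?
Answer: $- \frac{30799303}{11} \approx -2.7999 \cdot 10^{6}$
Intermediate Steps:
$d = -138$ ($d = 2 \left(-69\right) = -138$)
$b{\left(U \right)} = 3 - U$
$k{\left(g \right)} = \frac{1}{-39 + g}$
$\left(k{\left(50 \right)} - 4770\right) \left(446 + b{\left(d \right)}\right) = \left(\frac{1}{-39 + 50} - 4770\right) \left(446 + \left(3 - -138\right)\right) = \left(\frac{1}{11} - 4770\right) \left(446 + \left(3 + 138\right)\right) = \left(\frac{1}{11} - 4770\right) \left(446 + 141\right) = \left(- \frac{52469}{11}\right) 587 = - \frac{30799303}{11}$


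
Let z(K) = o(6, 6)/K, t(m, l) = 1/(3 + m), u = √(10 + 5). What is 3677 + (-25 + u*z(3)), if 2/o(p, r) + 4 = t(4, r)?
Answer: 3652 - 14*√15/81 ≈ 3651.3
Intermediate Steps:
u = √15 ≈ 3.8730
o(p, r) = -14/27 (o(p, r) = 2/(-4 + 1/(3 + 4)) = 2/(-4 + 1/7) = 2/(-4 + ⅐) = 2/(-27/7) = 2*(-7/27) = -14/27)
z(K) = -14/(27*K)
3677 + (-25 + u*z(3)) = 3677 + (-25 + √15*(-14/27/3)) = 3677 + (-25 + √15*(-14/27*⅓)) = 3677 + (-25 + √15*(-14/81)) = 3677 + (-25 - 14*√15/81) = 3652 - 14*√15/81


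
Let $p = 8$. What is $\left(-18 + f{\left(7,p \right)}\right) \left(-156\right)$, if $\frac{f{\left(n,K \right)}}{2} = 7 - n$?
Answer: $2808$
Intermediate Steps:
$f{\left(n,K \right)} = 14 - 2 n$ ($f{\left(n,K \right)} = 2 \left(7 - n\right) = 14 - 2 n$)
$\left(-18 + f{\left(7,p \right)}\right) \left(-156\right) = \left(-18 + \left(14 - 14\right)\right) \left(-156\right) = \left(-18 + 0\right) \left(-156\right) = \left(-18\right) \left(-156\right) = 2808$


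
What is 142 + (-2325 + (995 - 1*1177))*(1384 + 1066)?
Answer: -6142008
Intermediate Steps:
142 + (-2325 + (995 - 1*1177))*(1384 + 1066) = 142 + (-2325 + (995 - 1177))*2450 = 142 + (-2325 - 182)*2450 = 142 - 2507*2450 = 142 - 6142150 = -6142008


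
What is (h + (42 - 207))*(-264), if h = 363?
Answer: -52272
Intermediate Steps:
(h + (42 - 207))*(-264) = (363 + (42 - 207))*(-264) = (363 - 165)*(-264) = 198*(-264) = -52272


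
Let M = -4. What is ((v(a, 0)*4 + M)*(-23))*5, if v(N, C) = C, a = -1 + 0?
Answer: 460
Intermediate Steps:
a = -1
((v(a, 0)*4 + M)*(-23))*5 = ((0*4 - 4)*(-23))*5 = ((0 - 4)*(-23))*5 = -4*(-23)*5 = 92*5 = 460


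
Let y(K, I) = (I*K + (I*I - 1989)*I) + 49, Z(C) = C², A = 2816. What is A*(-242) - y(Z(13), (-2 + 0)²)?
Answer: -674305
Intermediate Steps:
y(K, I) = 49 + I*K + I*(-1989 + I²) (y(K, I) = (I*K + (I² - 1989)*I) + 49 = (I*K + (-1989 + I²)*I) + 49 = (I*K + I*(-1989 + I²)) + 49 = 49 + I*K + I*(-1989 + I²))
A*(-242) - y(Z(13), (-2 + 0)²) = 2816*(-242) - (49 + ((-2 + 0)²)³ - 1989*(-2 + 0)² + (-2 + 0)²*13²) = -681472 - (49 + ((-2)²)³ - 1989*(-2)² + (-2)²*169) = -681472 - (49 + 4³ - 1989*4 + 4*169) = -681472 - (49 + 64 - 7956 + 676) = -681472 - 1*(-7167) = -681472 + 7167 = -674305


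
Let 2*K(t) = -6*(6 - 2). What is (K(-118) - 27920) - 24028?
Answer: -51960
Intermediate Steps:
K(t) = -12 (K(t) = (-6*(6 - 2))/2 = (-6*4)/2 = (1/2)*(-24) = -12)
(K(-118) - 27920) - 24028 = (-12 - 27920) - 24028 = -27932 - 24028 = -51960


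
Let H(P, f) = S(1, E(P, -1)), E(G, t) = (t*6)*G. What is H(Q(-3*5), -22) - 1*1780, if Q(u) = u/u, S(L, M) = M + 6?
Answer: -1780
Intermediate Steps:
E(G, t) = 6*G*t (E(G, t) = (6*t)*G = 6*G*t)
S(L, M) = 6 + M
Q(u) = 1
H(P, f) = 6 - 6*P (H(P, f) = 6 + 6*P*(-1) = 6 - 6*P)
H(Q(-3*5), -22) - 1*1780 = (6 - 6*1) - 1*1780 = (6 - 6) - 1780 = 0 - 1780 = -1780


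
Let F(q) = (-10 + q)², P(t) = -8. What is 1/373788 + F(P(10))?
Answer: 121107313/373788 ≈ 324.00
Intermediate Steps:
1/373788 + F(P(10)) = 1/373788 + (-10 - 8)² = 1/373788 + (-18)² = 1/373788 + 324 = 121107313/373788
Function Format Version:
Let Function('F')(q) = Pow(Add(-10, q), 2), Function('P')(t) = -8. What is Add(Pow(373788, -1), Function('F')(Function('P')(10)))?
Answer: Rational(121107313, 373788) ≈ 324.00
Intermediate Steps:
Add(Pow(373788, -1), Function('F')(Function('P')(10))) = Add(Pow(373788, -1), Pow(Add(-10, -8), 2)) = Add(Rational(1, 373788), Pow(-18, 2)) = Add(Rational(1, 373788), 324) = Rational(121107313, 373788)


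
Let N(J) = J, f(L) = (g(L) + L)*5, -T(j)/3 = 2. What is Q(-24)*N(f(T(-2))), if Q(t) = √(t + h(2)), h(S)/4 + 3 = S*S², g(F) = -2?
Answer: -80*I ≈ -80.0*I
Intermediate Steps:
T(j) = -6 (T(j) = -3*2 = -6)
f(L) = -10 + 5*L (f(L) = (-2 + L)*5 = -10 + 5*L)
h(S) = -12 + 4*S³ (h(S) = -12 + 4*(S*S²) = -12 + 4*S³)
Q(t) = √(20 + t) (Q(t) = √(t + (-12 + 4*2³)) = √(t + (-12 + 4*8)) = √(t + (-12 + 32)) = √(t + 20) = √(20 + t))
Q(-24)*N(f(T(-2))) = √(20 - 24)*(-10 + 5*(-6)) = √(-4)*(-10 - 30) = (2*I)*(-40) = -80*I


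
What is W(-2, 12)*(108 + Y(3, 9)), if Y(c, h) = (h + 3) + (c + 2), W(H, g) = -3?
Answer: -375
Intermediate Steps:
Y(c, h) = 5 + c + h (Y(c, h) = (3 + h) + (2 + c) = 5 + c + h)
W(-2, 12)*(108 + Y(3, 9)) = -3*(108 + (5 + 3 + 9)) = -3*(108 + 17) = -3*125 = -375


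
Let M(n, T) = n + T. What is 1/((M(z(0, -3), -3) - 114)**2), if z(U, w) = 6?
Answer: 1/12321 ≈ 8.1162e-5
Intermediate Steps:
M(n, T) = T + n
1/((M(z(0, -3), -3) - 114)**2) = 1/(((-3 + 6) - 114)**2) = 1/((3 - 114)**2) = 1/((-111)**2) = 1/12321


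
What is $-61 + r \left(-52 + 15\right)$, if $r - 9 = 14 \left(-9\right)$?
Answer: $4268$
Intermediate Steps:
$r = -117$ ($r = 9 + 14 \left(-9\right) = 9 - 126 = -117$)
$-61 + r \left(-52 + 15\right) = -61 - 117 \left(-52 + 15\right) = -61 - -4329 = -61 + 4329 = 4268$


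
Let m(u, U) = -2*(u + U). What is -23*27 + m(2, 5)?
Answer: -635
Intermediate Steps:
m(u, U) = -2*U - 2*u (m(u, U) = -2*(U + u) = -2*U - 2*u)
-23*27 + m(2, 5) = -23*27 + (-2*5 - 2*2) = -621 + (-10 - 4) = -621 - 14 = -635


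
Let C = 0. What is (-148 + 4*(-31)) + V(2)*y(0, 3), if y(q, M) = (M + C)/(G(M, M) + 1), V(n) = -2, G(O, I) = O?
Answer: -547/2 ≈ -273.50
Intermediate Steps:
y(q, M) = M/(1 + M) (y(q, M) = (M + 0)/(M + 1) = M/(1 + M))
(-148 + 4*(-31)) + V(2)*y(0, 3) = (-148 + 4*(-31)) - 6/(1 + 3) = (-148 - 124) - 6/4 = -272 - 6/4 = -272 - 2*¾ = -272 - 3/2 = -547/2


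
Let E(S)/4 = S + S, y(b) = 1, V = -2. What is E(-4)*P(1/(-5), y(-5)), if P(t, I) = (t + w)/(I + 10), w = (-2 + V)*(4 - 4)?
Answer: 32/55 ≈ 0.58182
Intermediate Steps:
w = 0 (w = (-2 - 2)*(4 - 4) = -4*0 = 0)
P(t, I) = t/(10 + I) (P(t, I) = (t + 0)/(I + 10) = t/(10 + I))
E(S) = 8*S (E(S) = 4*(S + S) = 4*(2*S) = 8*S)
E(-4)*P(1/(-5), y(-5)) = (8*(-4))*(1/((-5)*(10 + 1))) = -(-32)/(5*11) = -32*(-1/55) = 32/55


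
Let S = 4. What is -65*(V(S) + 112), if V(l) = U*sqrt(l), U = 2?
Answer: -7540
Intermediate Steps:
V(l) = 2*sqrt(l)
-65*(V(S) + 112) = -65*(2*sqrt(4) + 112) = -65*(2*2 + 112) = -65*(4 + 112) = -65*116 = -7540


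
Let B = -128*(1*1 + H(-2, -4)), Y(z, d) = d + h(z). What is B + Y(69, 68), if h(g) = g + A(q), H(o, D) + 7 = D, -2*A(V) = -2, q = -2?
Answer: 1418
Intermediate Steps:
A(V) = 1 (A(V) = -½*(-2) = 1)
H(o, D) = -7 + D
h(g) = 1 + g (h(g) = g + 1 = 1 + g)
Y(z, d) = 1 + d + z (Y(z, d) = d + (1 + z) = 1 + d + z)
B = 1280 (B = -128*(1*1 + (-7 - 4)) = -128*(1 - 11) = -128*(-10) = 1280)
B + Y(69, 68) = 1280 + (1 + 68 + 69) = 1280 + 138 = 1418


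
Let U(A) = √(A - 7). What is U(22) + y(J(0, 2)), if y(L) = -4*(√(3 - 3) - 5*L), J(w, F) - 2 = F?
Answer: 80 + √15 ≈ 83.873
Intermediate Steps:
J(w, F) = 2 + F
y(L) = 20*L (y(L) = -4*(√0 - 5*L) = -4*(0 - 5*L) = -(-20)*L = 20*L)
U(A) = √(-7 + A)
U(22) + y(J(0, 2)) = √(-7 + 22) + 20*(2 + 2) = √15 + 20*4 = √15 + 80 = 80 + √15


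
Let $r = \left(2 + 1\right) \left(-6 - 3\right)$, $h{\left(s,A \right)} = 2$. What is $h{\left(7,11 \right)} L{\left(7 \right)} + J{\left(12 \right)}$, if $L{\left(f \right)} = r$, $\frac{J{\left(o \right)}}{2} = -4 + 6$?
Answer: $-50$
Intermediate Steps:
$r = -27$ ($r = 3 \left(-9\right) = -27$)
$J{\left(o \right)} = 4$ ($J{\left(o \right)} = 2 \left(-4 + 6\right) = 2 \cdot 2 = 4$)
$L{\left(f \right)} = -27$
$h{\left(7,11 \right)} L{\left(7 \right)} + J{\left(12 \right)} = 2 \left(-27\right) + 4 = -54 + 4 = -50$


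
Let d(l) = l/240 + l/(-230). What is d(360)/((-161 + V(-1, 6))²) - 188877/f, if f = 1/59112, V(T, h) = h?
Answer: -12338886167103603/1105150 ≈ -1.1165e+10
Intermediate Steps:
d(l) = -l/5520 (d(l) = l*(1/240) + l*(-1/230) = l/240 - l/230 = -l/5520)
f = 1/59112 ≈ 1.6917e-5
d(360)/((-161 + V(-1, 6))²) - 188877/f = (-1/5520*360)/((-161 + 6)²) - 188877/1/59112 = -3/(46*((-155)²)) - 188877*59112 = -3/46/24025 - 11164897224 = -3/46*1/24025 - 11164897224 = -3/1105150 - 11164897224 = -12338886167103603/1105150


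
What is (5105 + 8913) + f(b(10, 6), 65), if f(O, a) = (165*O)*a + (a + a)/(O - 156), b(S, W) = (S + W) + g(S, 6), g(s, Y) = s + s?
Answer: 4801403/12 ≈ 4.0012e+5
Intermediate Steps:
g(s, Y) = 2*s
b(S, W) = W + 3*S (b(S, W) = (S + W) + 2*S = W + 3*S)
f(O, a) = 2*a/(-156 + O) + 165*O*a (f(O, a) = 165*O*a + (2*a)/(-156 + O) = 165*O*a + 2*a/(-156 + O) = 2*a/(-156 + O) + 165*O*a)
(5105 + 8913) + f(b(10, 6), 65) = (5105 + 8913) + 65*(2 - 25740*(6 + 3*10) + 165*(6 + 3*10)**2)/(-156 + (6 + 3*10)) = 14018 + 65*(2 - 25740*(6 + 30) + 165*(6 + 30)**2)/(-156 + (6 + 30)) = 14018 + 65*(2 - 25740*36 + 165*36**2)/(-156 + 36) = 14018 + 65*(2 - 926640 + 165*1296)/(-120) = 14018 + 65*(-1/120)*(2 - 926640 + 213840) = 14018 + 65*(-1/120)*(-712798) = 14018 + 4633187/12 = 4801403/12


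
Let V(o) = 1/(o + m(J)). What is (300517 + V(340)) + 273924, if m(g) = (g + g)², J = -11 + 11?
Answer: 195309941/340 ≈ 5.7444e+5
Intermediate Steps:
J = 0
m(g) = 4*g² (m(g) = (2*g)² = 4*g²)
V(o) = 1/o (V(o) = 1/(o + 4*0²) = 1/(o + 4*0) = 1/(o + 0) = 1/o)
(300517 + V(340)) + 273924 = (300517 + 1/340) + 273924 = 102175781/340 + 273924 = 195309941/340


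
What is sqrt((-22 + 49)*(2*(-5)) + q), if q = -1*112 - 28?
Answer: I*sqrt(410) ≈ 20.248*I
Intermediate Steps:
q = -140 (q = -112 - 28 = -140)
sqrt((-22 + 49)*(2*(-5)) + q) = sqrt((-22 + 49)*(2*(-5)) - 140) = sqrt(27*(-10) - 140) = sqrt(-270 - 140) = sqrt(-410) = I*sqrt(410)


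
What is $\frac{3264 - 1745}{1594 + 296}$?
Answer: $\frac{217}{270} \approx 0.8037$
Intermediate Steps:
$\frac{3264 - 1745}{1594 + 296} = \frac{1519}{1890} = 1519 \cdot \frac{1}{1890} = \frac{217}{270}$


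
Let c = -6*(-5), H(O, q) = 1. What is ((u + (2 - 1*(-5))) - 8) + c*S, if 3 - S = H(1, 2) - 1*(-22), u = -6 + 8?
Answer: -599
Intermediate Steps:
c = 30
u = 2
S = -20 (S = 3 - (1 - 1*(-22)) = 3 - (1 + 22) = 3 - 1*23 = 3 - 23 = -20)
((u + (2 - 1*(-5))) - 8) + c*S = ((2 + (2 - 1*(-5))) - 8) + 30*(-20) = ((2 + (2 + 5)) - 8) - 600 = ((2 + 7) - 8) - 600 = (9 - 8) - 600 = 1 - 600 = -599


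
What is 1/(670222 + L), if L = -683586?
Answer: -1/13364 ≈ -7.4828e-5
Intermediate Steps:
1/(670222 + L) = 1/(670222 - 683586) = 1/(-13364) = -1/13364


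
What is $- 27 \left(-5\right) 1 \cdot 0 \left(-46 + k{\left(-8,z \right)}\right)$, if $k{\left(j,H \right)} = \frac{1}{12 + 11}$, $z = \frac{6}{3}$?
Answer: $0$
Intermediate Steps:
$z = 2$ ($z = 6 \cdot \frac{1}{3} = 2$)
$k{\left(j,H \right)} = \frac{1}{23}$
$- 27 \left(-5\right) 1 \cdot 0 \left(-46 + k{\left(-8,z \right)}\right) = - 27 \left(-5\right) 1 \cdot 0 \left(-46 + \frac{1}{23}\right) = - 27 \left(\left(-5\right) 0\right) \left(- \frac{1057}{23}\right) = \left(-27\right) 0 \left(- \frac{1057}{23}\right) = 0 \left(- \frac{1057}{23}\right) = 0$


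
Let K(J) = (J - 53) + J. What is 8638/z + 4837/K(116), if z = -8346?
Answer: 19411700/746967 ≈ 25.987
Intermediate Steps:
K(J) = -53 + 2*J (K(J) = (-53 + J) + J = -53 + 2*J)
8638/z + 4837/K(116) = 8638/(-8346) + 4837/(-53 + 2*116) = 8638*(-1/8346) + 4837/(-53 + 232) = -4319/4173 + 4837/179 = 19411700/746967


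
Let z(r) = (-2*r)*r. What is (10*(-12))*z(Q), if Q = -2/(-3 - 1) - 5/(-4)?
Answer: 735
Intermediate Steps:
Q = 7/4 (Q = -2/(-4) - 5*(-¼) = -2*(-¼) + 5/4 = ½ + 5/4 = 7/4 ≈ 1.7500)
z(r) = -2*r²
(10*(-12))*z(Q) = (10*(-12))*(-2*(7/4)²) = -(-240)*49/16 = -120*(-49/8) = 735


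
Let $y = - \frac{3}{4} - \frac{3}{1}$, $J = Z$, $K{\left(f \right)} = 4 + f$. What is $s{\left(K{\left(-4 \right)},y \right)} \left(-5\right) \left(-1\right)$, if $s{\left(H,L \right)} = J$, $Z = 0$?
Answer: $0$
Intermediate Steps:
$J = 0$
$y = - \frac{15}{4}$ ($y = \left(-3\right) \frac{1}{4} - 3 = - \frac{3}{4} - 3 = - \frac{15}{4} \approx -3.75$)
$s{\left(H,L \right)} = 0$
$s{\left(K{\left(-4 \right)},y \right)} \left(-5\right) \left(-1\right) = 0 \left(-5\right) \left(-1\right) = 0 \left(-1\right) = 0$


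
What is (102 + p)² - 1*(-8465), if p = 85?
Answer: 43434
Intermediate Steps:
(102 + p)² - 1*(-8465) = (102 + 85)² - 1*(-8465) = 187² + 8465 = 34969 + 8465 = 43434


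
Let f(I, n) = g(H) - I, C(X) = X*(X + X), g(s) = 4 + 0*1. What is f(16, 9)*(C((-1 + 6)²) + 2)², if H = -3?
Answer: -18810048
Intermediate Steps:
g(s) = 4 (g(s) = 4 + 0 = 4)
C(X) = 2*X² (C(X) = X*(2*X) = 2*X²)
f(I, n) = 4 - I
f(16, 9)*(C((-1 + 6)²) + 2)² = (4 - 1*16)*(2*((-1 + 6)²)² + 2)² = (4 - 16)*(2*(5²)² + 2)² = -12*(2*25² + 2)² = -12*(2*625 + 2)² = -12*(1250 + 2)² = -12*1252² = -12*1567504 = -18810048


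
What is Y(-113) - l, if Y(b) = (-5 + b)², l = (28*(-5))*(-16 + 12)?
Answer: 13364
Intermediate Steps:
l = 560 (l = -140*(-4) = 560)
Y(-113) - l = (-5 - 113)² - 1*560 = (-118)² - 560 = 13924 - 560 = 13364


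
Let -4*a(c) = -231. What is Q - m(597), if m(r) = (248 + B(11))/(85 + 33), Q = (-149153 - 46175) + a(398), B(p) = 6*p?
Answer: -46084407/236 ≈ -1.9527e+5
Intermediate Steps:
a(c) = 231/4 (a(c) = -1/4*(-231) = 231/4)
Q = -781081/4 (Q = (-149153 - 46175) + 231/4 = -195328 + 231/4 = -781081/4 ≈ -1.9527e+5)
m(r) = 157/59 (m(r) = (248 + 6*11)/(85 + 33) = (248 + 66)/118 = 314*(1/118) = 157/59)
Q - m(597) = -781081/4 - 1*157/59 = -781081/4 - 157/59 = -46084407/236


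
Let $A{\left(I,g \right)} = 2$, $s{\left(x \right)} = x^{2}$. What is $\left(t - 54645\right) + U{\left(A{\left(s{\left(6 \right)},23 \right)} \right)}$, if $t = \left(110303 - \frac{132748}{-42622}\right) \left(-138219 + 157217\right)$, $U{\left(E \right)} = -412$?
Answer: $\frac{44658063746059}{21311} \approx 2.0955 \cdot 10^{9}$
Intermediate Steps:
$t = \frac{44659237065786}{21311}$ ($t = \left(110303 - - \frac{66374}{21311}\right) 18998 = \left(110303 + \frac{66374}{21311}\right) 18998 = \frac{2350733607}{21311} \cdot 18998 = \frac{44659237065786}{21311} \approx 2.0956 \cdot 10^{9}$)
$\left(t - 54645\right) + U{\left(A{\left(s{\left(6 \right)},23 \right)} \right)} = \left(\frac{44659237065786}{21311} - 54645\right) - 412 = \frac{44658072526191}{21311} - 412 = \frac{44658063746059}{21311}$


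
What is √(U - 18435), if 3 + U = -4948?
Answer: I*√23386 ≈ 152.92*I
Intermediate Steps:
U = -4951 (U = -3 - 4948 = -4951)
√(U - 18435) = √(-4951 - 18435) = √(-23386) = I*√23386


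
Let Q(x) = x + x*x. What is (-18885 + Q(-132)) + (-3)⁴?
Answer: -1512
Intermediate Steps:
Q(x) = x + x²
(-18885 + Q(-132)) + (-3)⁴ = (-18885 - 132*(1 - 132)) + (-3)⁴ = (-18885 - 132*(-131)) + 81 = (-18885 + 17292) + 81 = -1593 + 81 = -1512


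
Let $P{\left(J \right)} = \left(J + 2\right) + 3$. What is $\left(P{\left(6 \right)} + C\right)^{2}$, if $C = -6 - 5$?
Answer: $0$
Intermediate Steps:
$P{\left(J \right)} = 5 + J$ ($P{\left(J \right)} = \left(2 + J\right) + 3 = 5 + J$)
$C = -11$ ($C = -6 - 5 = -11$)
$\left(P{\left(6 \right)} + C\right)^{2} = \left(\left(5 + 6\right) - 11\right)^{2} = \left(11 - 11\right)^{2} = 0^{2} = 0$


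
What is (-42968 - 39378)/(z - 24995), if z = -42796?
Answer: 82346/67791 ≈ 1.2147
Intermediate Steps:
(-42968 - 39378)/(z - 24995) = (-42968 - 39378)/(-42796 - 24995) = -82346/(-67791) = -82346*(-1/67791) = 82346/67791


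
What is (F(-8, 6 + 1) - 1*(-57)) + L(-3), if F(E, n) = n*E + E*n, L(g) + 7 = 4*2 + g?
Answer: -57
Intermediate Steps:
L(g) = 1 + g (L(g) = -7 + (4*2 + g) = -7 + (8 + g) = 1 + g)
F(E, n) = 2*E*n (F(E, n) = E*n + E*n = 2*E*n)
(F(-8, 6 + 1) - 1*(-57)) + L(-3) = (2*(-8)*(6 + 1) - 1*(-57)) + (1 - 3) = (2*(-8)*7 + 57) - 2 = (-112 + 57) - 2 = -55 - 2 = -57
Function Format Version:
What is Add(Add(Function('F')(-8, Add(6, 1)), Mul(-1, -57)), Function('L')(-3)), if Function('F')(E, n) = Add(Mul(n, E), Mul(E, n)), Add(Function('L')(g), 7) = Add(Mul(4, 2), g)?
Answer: -57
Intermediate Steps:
Function('L')(g) = Add(1, g) (Function('L')(g) = Add(-7, Add(Mul(4, 2), g)) = Add(-7, Add(8, g)) = Add(1, g))
Function('F')(E, n) = Mul(2, E, n) (Function('F')(E, n) = Add(Mul(E, n), Mul(E, n)) = Mul(2, E, n))
Add(Add(Function('F')(-8, Add(6, 1)), Mul(-1, -57)), Function('L')(-3)) = Add(Add(Mul(2, -8, Add(6, 1)), Mul(-1, -57)), Add(1, -3)) = Add(Add(Mul(2, -8, 7), 57), -2) = Add(Add(-112, 57), -2) = Add(-55, -2) = -57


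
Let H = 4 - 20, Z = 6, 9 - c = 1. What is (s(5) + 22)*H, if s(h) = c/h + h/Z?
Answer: -5864/15 ≈ -390.93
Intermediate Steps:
c = 8 (c = 9 - 1*1 = 9 - 1 = 8)
s(h) = 8/h + h/6
H = -16
(s(5) + 22)*H = ((8/5 + (1/6)*5) + 22)*(-16) = ((8*(1/5) + 5/6) + 22)*(-16) = ((8/5 + 5/6) + 22)*(-16) = (73/30 + 22)*(-16) = (733/30)*(-16) = -5864/15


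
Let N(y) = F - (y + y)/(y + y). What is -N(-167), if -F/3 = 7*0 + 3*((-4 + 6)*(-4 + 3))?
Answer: -17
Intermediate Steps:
F = 18 (F = -3*(7*0 + 3*((-4 + 6)*(-4 + 3))) = -3*(0 + 3*(2*(-1))) = -3*(0 + 3*(-2)) = -3*(0 - 6) = -3*(-6) = 18)
N(y) = 17 (N(y) = 18 - (y + y)/(y + y) = 18 - 2*y/(2*y) = 18 - 2*y*1/(2*y) = 18 - 1*1 = 18 - 1 = 17)
-N(-167) = -1*17 = -17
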